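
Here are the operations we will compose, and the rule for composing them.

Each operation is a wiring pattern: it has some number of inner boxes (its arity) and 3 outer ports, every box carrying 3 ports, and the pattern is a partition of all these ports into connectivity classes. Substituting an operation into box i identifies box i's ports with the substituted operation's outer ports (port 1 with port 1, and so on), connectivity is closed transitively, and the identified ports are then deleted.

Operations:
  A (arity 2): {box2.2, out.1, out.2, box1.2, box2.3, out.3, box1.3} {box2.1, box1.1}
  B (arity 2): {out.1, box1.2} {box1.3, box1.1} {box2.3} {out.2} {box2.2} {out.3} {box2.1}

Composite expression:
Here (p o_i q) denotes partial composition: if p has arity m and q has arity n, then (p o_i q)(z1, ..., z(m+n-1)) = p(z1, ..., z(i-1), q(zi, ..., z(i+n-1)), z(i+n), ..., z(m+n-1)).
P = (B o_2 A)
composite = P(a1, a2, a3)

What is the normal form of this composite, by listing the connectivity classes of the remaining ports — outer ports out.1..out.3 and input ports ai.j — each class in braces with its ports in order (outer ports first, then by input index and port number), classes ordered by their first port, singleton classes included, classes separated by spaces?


{out.1, a1.2} {out.2} {out.3} {a1.1, a1.3} {a2.1, a3.1} {a2.2, a2.3, a3.2, a3.3}

Connectivity passes through glued B-boundaries; trace each wire chain.
after A, the pattern on (a2, a3) reads {out.1, out.2, out.3, a2.2, a2.3, a3.2, a3.3} {a2.1, a3.1} (out.j = its outer ports)
after B, the pattern on (a1, a2, a3) reads {out.1, a1.2} {out.2} {out.3} {a1.1, a1.3} {a2.1, a3.1} {a2.2, a2.3, a3.2, a3.3} (out.j = its outer ports)


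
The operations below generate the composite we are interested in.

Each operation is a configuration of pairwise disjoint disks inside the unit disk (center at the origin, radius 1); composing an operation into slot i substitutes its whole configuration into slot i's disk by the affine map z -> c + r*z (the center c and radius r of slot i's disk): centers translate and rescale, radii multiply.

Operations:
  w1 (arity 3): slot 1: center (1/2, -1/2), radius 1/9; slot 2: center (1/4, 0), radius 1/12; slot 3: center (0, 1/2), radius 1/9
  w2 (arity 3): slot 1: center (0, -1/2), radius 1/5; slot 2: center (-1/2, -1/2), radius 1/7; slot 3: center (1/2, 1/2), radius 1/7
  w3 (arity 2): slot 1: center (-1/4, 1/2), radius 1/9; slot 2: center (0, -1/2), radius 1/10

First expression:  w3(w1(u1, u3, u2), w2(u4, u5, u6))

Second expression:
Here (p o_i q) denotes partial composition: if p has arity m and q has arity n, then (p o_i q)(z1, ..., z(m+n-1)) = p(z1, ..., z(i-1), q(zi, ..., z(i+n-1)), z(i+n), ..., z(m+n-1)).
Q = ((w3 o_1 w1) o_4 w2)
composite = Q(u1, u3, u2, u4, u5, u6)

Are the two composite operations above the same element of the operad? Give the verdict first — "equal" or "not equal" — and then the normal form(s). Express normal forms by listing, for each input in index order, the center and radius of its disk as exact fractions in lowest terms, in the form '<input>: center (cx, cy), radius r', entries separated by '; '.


Reducing the first expression gives u1: center (-7/36, 4/9), radius 1/81; u2: center (-1/4, 5/9), radius 1/81; u3: center (-2/9, 1/2), radius 1/108; u4: center (0, -11/20), radius 1/50; u5: center (-1/20, -11/20), radius 1/70; u6: center (1/20, -9/20), radius 1/70
Reducing the second expression gives u1: center (-7/36, 4/9), radius 1/81; u2: center (-1/4, 5/9), radius 1/81; u3: center (-2/9, 1/2), radius 1/108; u4: center (0, -11/20), radius 1/50; u5: center (-1/20, -11/20), radius 1/70; u6: center (1/20, -9/20), radius 1/70
Both agree, so they are equal.

equal — both sides give u1: center (-7/36, 4/9), radius 1/81; u2: center (-1/4, 5/9), radius 1/81; u3: center (-2/9, 1/2), radius 1/108; u4: center (0, -11/20), radius 1/50; u5: center (-1/20, -11/20), radius 1/70; u6: center (1/20, -9/20), radius 1/70


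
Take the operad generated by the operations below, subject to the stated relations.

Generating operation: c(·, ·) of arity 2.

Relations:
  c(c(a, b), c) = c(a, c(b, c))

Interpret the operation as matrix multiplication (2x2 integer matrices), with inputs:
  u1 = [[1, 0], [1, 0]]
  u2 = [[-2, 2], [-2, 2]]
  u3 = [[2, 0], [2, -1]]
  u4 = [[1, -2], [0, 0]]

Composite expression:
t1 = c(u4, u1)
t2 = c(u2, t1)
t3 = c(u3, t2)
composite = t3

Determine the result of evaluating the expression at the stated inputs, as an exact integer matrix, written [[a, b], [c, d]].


[[4, 0], [2, 0]]

c(u4, u1) = [[-1, 0], [0, 0]]
c(u2, c(u4, u1)) = [[2, 0], [2, 0]]
c(u3, c(u2, c(u4, u1))) = [[4, 0], [2, 0]]


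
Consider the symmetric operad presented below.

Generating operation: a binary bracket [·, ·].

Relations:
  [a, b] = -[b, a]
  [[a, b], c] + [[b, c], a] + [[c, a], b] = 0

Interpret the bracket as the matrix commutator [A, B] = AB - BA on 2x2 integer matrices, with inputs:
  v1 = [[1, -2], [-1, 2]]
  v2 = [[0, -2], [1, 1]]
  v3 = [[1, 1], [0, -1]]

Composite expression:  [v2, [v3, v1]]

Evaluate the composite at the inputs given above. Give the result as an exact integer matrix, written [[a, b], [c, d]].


[[-1, -1], [0, 1]]


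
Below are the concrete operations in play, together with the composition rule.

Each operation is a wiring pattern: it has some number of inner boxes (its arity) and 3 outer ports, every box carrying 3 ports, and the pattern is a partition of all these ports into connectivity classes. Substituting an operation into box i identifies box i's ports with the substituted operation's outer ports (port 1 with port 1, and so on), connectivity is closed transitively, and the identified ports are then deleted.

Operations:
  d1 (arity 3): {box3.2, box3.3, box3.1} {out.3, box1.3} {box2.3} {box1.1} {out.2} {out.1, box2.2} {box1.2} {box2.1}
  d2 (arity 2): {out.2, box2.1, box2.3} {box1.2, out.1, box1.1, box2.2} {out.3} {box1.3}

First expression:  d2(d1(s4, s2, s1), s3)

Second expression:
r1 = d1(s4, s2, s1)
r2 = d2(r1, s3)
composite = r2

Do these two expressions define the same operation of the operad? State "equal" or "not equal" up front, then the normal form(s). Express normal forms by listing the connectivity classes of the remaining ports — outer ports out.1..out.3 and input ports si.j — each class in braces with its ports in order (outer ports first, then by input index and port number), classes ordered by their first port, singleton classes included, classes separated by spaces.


The first expression, normalized: {out.1, s2.2, s3.2} {out.2, s3.1, s3.3} {out.3} {s1.1, s1.2, s1.3} {s2.1} {s2.3} {s4.1} {s4.2} {s4.3}
The second expression, normalized: {out.1, s2.2, s3.2} {out.2, s3.1, s3.3} {out.3} {s1.1, s1.2, s1.3} {s2.1} {s2.3} {s4.1} {s4.2} {s4.3}
Identical normal forms: equal.

equal: each reduces to {out.1, s2.2, s3.2} {out.2, s3.1, s3.3} {out.3} {s1.1, s1.2, s1.3} {s2.1} {s2.3} {s4.1} {s4.2} {s4.3}


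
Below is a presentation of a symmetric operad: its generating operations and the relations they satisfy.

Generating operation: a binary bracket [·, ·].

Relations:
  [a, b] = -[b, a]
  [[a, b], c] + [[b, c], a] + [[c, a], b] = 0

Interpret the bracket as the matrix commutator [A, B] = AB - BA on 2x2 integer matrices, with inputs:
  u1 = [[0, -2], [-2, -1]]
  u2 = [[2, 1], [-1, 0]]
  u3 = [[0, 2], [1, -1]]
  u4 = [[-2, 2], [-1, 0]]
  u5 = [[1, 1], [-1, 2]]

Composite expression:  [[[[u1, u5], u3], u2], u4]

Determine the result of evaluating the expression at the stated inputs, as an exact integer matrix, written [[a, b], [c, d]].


[u1, u5] = [[4, -1], [3, -4]]
[[u1, u5], u3] = [[-7, 17], [-5, 7]]
[[[u1, u5], u3], u2] = [[-12, -48], [-24, 12]]
[[[[u1, u5], u3], u2], u4] = [[96, -144], [24, -96]]

[[96, -144], [24, -96]]


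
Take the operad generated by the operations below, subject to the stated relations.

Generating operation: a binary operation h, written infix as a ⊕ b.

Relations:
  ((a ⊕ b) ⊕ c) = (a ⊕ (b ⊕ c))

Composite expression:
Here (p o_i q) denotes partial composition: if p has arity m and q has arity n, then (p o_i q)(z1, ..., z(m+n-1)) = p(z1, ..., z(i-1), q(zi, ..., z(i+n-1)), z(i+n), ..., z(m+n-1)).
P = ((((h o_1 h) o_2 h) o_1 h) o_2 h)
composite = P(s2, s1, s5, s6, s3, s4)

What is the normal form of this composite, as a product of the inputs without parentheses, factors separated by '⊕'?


s2 ⊕ s1 ⊕ s5 ⊕ s6 ⊕ s3 ⊕ s4


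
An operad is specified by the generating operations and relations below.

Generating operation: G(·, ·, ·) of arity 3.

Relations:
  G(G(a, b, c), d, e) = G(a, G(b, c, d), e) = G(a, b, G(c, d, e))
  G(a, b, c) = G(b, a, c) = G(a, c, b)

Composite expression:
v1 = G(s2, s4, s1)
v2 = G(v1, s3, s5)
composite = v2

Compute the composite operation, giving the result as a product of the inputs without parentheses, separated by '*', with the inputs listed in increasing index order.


s1 * s2 * s3 * s4 * s5

Key point: G commutes, so take the s-inputs in any fixed order.
G(s2, s4, s1) unparenthesizes to s2 * s4 * s1
G(G(s2, s4, s1), s3, s5) unparenthesizes to s2 * s4 * s1 * s3 * s5
the factors in increasing index order: s1 * s2 * s3 * s4 * s5


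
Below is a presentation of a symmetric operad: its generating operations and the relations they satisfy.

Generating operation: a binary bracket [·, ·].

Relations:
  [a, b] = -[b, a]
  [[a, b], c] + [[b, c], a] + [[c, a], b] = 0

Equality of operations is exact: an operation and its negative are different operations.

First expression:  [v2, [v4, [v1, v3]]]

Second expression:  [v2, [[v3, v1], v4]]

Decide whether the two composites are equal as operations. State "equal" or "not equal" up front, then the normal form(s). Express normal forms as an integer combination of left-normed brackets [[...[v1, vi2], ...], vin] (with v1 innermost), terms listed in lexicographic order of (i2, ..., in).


equal — both sides give [[[v1, v3], v4], v2]


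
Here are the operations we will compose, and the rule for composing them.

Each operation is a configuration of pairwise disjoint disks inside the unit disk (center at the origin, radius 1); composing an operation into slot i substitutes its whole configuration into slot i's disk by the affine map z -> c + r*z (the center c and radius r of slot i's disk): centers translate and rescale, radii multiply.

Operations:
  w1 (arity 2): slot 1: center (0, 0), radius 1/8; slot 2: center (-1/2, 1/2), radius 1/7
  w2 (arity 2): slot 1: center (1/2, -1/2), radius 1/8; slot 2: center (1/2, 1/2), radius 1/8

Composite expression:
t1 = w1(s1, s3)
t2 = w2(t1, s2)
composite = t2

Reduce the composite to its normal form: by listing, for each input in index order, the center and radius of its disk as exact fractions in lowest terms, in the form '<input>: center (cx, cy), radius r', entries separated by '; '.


s1: center (1/2, -1/2), radius 1/64; s2: center (1/2, 1/2), radius 1/8; s3: center (7/16, -7/16), radius 1/56

Below w2, radii multiply path by path; the s-disk centers shift.
input s1: composing its 2 substitution steps yields center (1/2, -1/2), radius 1/64
input s3: composing its 2 substitution steps yields center (7/16, -7/16), radius 1/56
input s2: composing its 1 substitution step yields center (1/2, 1/2), radius 1/8


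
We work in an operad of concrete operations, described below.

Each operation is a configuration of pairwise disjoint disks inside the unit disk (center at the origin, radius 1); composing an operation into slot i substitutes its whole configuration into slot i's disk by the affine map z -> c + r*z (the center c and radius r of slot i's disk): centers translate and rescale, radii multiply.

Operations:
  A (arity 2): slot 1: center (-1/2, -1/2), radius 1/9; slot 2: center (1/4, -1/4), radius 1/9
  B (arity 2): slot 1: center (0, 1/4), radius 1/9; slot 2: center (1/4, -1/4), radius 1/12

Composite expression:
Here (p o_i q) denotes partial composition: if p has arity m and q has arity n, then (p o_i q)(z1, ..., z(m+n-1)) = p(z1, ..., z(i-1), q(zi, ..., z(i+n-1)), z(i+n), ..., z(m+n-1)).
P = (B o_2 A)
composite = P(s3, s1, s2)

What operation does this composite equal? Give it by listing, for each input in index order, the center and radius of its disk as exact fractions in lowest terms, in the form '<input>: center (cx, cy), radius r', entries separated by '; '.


s1: center (5/24, -7/24), radius 1/108; s2: center (13/48, -13/48), radius 1/108; s3: center (0, 1/4), radius 1/9

Affine substitution under B: radii multiply and s-centers shift.
tracing s3 down its 1-map path: center (0, 1/4), radius 1/9
tracing s1 down its 2-map path: center (5/24, -7/24), radius 1/108
tracing s2 down its 2-map path: center (13/48, -13/48), radius 1/108


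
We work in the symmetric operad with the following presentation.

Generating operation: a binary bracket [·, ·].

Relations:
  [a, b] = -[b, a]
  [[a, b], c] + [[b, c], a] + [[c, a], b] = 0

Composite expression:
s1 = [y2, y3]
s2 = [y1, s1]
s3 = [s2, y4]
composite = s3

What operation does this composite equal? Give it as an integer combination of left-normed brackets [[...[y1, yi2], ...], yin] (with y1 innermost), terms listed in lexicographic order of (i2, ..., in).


[[[y1, y2], y3], y4] - [[[y1, y3], y2], y4]


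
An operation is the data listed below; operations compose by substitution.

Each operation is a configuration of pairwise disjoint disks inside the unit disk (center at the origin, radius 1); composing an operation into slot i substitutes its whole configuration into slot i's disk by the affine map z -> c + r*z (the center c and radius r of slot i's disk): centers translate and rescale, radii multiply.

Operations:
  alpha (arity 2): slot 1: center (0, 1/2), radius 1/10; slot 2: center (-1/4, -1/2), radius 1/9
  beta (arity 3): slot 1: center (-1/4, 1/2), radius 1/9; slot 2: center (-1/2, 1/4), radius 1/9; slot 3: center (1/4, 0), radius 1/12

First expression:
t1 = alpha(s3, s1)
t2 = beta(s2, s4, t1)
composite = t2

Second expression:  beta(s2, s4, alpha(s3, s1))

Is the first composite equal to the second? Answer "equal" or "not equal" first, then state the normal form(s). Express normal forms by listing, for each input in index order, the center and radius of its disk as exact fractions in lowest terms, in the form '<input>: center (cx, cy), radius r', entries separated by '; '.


equal; both compose to s1: center (11/48, -1/24), radius 1/108; s2: center (-1/4, 1/2), radius 1/9; s3: center (1/4, 1/24), radius 1/120; s4: center (-1/2, 1/4), radius 1/9


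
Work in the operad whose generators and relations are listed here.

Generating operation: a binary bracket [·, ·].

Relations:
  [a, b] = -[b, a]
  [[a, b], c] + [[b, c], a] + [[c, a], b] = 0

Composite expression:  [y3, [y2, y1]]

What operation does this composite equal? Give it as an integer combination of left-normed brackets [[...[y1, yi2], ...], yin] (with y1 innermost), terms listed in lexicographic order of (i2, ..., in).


Left-normed coefficients sit on the y1-initial expansion words.
Composite bracket: [y3, [y2, y1]]
The bracket unfolds into 4 signed words via [a, b] = ab - ba (2^2 = 4).
Words beginning with y1 determine it all:
  the word y1y2y3 carries sign +1 and contributes +[[y1, y2], y3]

[[y1, y2], y3]


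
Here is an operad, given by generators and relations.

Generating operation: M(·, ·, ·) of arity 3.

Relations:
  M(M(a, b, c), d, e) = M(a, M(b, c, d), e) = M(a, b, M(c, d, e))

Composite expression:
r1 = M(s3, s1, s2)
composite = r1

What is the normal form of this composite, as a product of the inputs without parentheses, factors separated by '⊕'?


Under associativity of M, the answer is the s's in reading order.
M(s3, s1, s2) collapses to s3 ⊕ s1 ⊕ s2

s3 ⊕ s1 ⊕ s2


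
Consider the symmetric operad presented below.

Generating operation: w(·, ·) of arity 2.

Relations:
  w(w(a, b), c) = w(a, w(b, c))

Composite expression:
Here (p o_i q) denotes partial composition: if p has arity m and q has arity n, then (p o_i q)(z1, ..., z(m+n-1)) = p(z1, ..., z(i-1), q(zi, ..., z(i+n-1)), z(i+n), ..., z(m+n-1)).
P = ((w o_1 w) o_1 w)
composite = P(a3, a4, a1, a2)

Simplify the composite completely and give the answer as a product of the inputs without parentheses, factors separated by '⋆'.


a3 ⋆ a4 ⋆ a1 ⋆ a2

Under associativity of w, the answer is the a's in reading order.
w(a3, a4) spells out as a3 ⋆ a4
w(w(a3, a4), a1) spells out as a3 ⋆ a4 ⋆ a1
w(w(w(a3, a4), a1), a2) spells out as a3 ⋆ a4 ⋆ a1 ⋆ a2


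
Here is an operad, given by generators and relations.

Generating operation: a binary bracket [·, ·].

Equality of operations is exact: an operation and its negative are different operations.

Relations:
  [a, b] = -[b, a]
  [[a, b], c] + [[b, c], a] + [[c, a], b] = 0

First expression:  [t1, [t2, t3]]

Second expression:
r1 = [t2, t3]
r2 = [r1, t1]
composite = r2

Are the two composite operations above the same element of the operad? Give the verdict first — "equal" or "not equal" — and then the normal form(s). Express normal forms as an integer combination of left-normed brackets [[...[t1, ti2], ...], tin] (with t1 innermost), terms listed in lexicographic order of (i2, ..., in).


not equal; first: [[t1, t2], t3] - [[t1, t3], t2]; second: -[[t1, t2], t3] + [[t1, t3], t2]

The first expression reduces to [[t1, t2], t3] - [[t1, t3], t2]
The second expression reduces to -[[t1, t2], t3] + [[t1, t3], t2]
Different reductions; not equal.


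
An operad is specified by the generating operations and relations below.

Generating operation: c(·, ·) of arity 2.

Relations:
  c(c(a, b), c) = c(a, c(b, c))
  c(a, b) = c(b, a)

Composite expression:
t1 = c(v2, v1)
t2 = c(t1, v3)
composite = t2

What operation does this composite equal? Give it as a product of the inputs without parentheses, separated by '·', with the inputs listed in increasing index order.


v1 · v2 · v3


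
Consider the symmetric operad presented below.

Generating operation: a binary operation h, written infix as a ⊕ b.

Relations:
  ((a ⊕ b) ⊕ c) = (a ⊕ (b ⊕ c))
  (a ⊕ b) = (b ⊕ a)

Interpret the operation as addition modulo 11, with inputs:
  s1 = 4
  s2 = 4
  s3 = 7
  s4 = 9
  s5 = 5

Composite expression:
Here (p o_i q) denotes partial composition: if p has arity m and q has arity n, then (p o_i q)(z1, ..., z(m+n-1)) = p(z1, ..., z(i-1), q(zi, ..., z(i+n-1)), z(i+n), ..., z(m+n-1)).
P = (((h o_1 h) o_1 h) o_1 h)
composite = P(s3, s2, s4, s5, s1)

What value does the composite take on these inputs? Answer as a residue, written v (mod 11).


7 (mod 11)

(s3 ⊕ s2) = 0
((s3 ⊕ s2) ⊕ s4) = 9
(((s3 ⊕ s2) ⊕ s4) ⊕ s5) = 3
((((s3 ⊕ s2) ⊕ s4) ⊕ s5) ⊕ s1) = 7


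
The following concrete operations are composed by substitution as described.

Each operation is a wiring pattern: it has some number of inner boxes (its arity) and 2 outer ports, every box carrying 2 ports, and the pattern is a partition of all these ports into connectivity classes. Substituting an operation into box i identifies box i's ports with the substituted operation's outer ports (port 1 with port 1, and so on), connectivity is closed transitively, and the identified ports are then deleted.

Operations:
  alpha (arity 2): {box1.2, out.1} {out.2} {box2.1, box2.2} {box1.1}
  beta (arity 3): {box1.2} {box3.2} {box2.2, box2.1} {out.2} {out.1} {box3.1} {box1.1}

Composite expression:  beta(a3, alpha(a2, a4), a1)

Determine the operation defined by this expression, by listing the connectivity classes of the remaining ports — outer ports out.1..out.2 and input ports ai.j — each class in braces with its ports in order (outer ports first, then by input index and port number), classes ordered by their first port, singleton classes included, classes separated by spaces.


After gluing at beta, chains via deleted ports link the a-ports.
alpha over (a2, a4) gives {out.1, a2.2} {out.2} {a2.1} {a4.1, a4.2}, out.j being that stage's outer ports
beta over (a3, a2, a4, a1) gives {out.1} {out.2} {a1.1} {a1.2} {a2.1} {a2.2} {a3.1} {a3.2} {a4.1, a4.2}, out.j being that stage's outer ports

{out.1} {out.2} {a1.1} {a1.2} {a2.1} {a2.2} {a3.1} {a3.2} {a4.1, a4.2}


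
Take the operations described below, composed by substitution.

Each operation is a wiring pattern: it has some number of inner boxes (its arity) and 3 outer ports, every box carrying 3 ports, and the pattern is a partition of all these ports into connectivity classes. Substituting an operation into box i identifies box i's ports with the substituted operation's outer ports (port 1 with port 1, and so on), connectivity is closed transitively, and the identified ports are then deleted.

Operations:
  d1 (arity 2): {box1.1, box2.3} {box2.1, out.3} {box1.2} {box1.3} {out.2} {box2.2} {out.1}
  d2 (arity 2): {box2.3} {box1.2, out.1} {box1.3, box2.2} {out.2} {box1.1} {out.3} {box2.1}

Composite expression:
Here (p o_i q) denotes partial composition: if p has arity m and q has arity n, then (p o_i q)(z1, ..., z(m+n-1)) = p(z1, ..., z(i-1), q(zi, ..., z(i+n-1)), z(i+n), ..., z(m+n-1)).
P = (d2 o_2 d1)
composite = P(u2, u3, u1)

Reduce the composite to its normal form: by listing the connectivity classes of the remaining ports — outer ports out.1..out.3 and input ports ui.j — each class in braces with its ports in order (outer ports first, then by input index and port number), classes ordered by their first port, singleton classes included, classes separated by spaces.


{out.1, u2.2} {out.2} {out.3} {u1.1} {u1.2} {u1.3, u3.1} {u2.1} {u2.3} {u3.2} {u3.3}

After gluing at d2, chains via deleted ports link the u-ports.
through d1, on inputs (u3, u1): {out.1} {out.2} {out.3, u1.1} {u1.2} {u1.3, u3.1} {u3.2} {u3.3} (out.j = stage outer ports)
through d2, on inputs (u2, u3, u1): {out.1, u2.2} {out.2} {out.3} {u1.1} {u1.2} {u1.3, u3.1} {u2.1} {u2.3} {u3.2} {u3.3} (out.j = stage outer ports)


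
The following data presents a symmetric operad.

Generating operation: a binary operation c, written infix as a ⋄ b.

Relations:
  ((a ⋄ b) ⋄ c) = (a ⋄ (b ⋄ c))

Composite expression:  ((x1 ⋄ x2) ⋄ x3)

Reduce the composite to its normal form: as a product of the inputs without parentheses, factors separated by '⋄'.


Key point: c is associative — brackets drop, the x-order remains.
(x1 ⋄ x2) linearizes to x1 ⋄ x2
((x1 ⋄ x2) ⋄ x3) linearizes to x1 ⋄ x2 ⋄ x3

x1 ⋄ x2 ⋄ x3


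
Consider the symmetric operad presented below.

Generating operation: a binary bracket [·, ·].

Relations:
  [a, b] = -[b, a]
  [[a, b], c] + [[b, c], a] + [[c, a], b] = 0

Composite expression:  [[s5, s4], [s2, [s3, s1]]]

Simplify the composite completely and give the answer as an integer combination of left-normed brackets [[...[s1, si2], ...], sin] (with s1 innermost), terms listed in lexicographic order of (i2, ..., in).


[[[[s1, s3], s2], s4], s5] - [[[[s1, s3], s2], s5], s4]

Skip Jacobi rewriting: expand, keep s1-initial words, read off terms.
Composite bracket: [[s5, s4], [s2, [s3, s1]]]
Applying ab - ba throughout gives 16 signed words (2^4 = 16).
Keep just the words that open with s1:
  sign of s1s3s2s4s5 is +1, so it contributes +[[[[s1, s3], s2], s4], s5]
  sign of s1s3s2s5s4 is -1, so it contributes -[[[[s1, s3], s2], s5], s4]


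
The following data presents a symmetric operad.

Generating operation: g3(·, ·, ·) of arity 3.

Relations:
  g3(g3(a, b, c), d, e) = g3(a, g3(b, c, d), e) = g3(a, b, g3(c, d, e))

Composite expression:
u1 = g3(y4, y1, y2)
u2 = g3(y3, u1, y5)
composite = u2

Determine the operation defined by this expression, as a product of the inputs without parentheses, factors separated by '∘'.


Every regrouping of g3 is equal, so read the y-inputs in written order.
g3(y4, y1, y2) spells out as y4 ∘ y1 ∘ y2
g3(y3, g3(y4, y1, y2), y5) spells out as y3 ∘ y4 ∘ y1 ∘ y2 ∘ y5

y3 ∘ y4 ∘ y1 ∘ y2 ∘ y5


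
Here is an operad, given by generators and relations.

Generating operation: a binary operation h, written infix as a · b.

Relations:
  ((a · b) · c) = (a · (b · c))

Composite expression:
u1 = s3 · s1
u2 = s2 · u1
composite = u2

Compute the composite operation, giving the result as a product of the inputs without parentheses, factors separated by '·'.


s2 · s3 · s1

Every regrouping of h is equal, so read the s-inputs in written order.
(s3 · s1) linearizes to s3 · s1
(s2 · (s3 · s1)) linearizes to s2 · s3 · s1


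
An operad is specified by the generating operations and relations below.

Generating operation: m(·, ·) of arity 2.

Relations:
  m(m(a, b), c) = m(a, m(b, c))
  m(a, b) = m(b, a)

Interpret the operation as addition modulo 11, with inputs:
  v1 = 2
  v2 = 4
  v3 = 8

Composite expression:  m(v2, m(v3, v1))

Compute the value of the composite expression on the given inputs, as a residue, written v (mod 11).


3 (mod 11)

m(v3, v1) = 10
m(v2, m(v3, v1)) = 3


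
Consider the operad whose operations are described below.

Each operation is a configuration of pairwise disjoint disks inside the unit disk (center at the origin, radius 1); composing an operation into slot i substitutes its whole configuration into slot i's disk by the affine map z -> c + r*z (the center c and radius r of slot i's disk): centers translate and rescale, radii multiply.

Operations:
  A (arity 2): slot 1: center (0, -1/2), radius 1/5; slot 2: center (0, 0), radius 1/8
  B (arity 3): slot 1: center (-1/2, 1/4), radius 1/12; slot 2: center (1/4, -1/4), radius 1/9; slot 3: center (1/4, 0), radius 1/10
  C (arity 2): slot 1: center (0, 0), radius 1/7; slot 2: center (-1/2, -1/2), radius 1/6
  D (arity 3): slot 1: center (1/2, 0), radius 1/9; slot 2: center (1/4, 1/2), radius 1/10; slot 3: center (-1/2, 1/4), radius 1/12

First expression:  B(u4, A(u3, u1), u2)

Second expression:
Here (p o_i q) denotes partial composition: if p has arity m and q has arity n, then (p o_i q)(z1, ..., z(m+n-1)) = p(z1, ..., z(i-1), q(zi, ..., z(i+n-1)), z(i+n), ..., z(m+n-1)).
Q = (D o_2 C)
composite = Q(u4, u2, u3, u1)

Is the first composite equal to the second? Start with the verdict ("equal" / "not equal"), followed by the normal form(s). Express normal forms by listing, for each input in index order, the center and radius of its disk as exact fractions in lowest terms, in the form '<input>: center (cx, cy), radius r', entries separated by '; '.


not equal; first: u1: center (1/4, -1/4), radius 1/72; u2: center (1/4, 0), radius 1/10; u3: center (1/4, -11/36), radius 1/45; u4: center (-1/2, 1/4), radius 1/12; second: u1: center (-1/2, 1/4), radius 1/12; u2: center (1/4, 1/2), radius 1/70; u3: center (1/5, 9/20), radius 1/60; u4: center (1/2, 0), radius 1/9

In normal form, the first expression is u1: center (1/4, -1/4), radius 1/72; u2: center (1/4, 0), radius 1/10; u3: center (1/4, -11/36), radius 1/45; u4: center (-1/2, 1/4), radius 1/12
In normal form, the second expression is u1: center (-1/2, 1/4), radius 1/12; u2: center (1/4, 1/2), radius 1/70; u3: center (1/5, 9/20), radius 1/60; u4: center (1/2, 0), radius 1/9
No match — not equal.


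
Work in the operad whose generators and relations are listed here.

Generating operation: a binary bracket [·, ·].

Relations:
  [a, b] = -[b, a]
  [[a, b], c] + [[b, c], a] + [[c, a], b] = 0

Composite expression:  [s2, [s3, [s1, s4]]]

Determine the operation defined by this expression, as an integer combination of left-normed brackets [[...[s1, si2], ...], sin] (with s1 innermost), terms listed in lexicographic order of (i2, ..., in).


[[[s1, s4], s3], s2]

A multilinear Lie element is pinned by s1-initial words (s1 innermost).
Composite bracket: [s2, [s3, [s1, s4]]]
Each bracket splits as ab - ba, giving 8 signed words (2^3 = 8).
Words beginning with s1 determine it all:
  the word s1s4s3s2 carries sign +1 and contributes +[[[s1, s4], s3], s2]


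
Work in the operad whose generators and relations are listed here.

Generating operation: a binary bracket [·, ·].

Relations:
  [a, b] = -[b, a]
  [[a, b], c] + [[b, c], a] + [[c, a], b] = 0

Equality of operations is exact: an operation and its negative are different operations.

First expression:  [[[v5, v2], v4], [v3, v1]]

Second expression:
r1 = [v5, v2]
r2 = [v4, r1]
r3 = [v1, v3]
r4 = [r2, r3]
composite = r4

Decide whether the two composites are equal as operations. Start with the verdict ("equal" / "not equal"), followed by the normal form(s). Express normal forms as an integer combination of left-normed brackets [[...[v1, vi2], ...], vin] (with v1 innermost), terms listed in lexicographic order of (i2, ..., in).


Normal form of the first expression: -[[[[v1, v3], v2], v5], v4] + [[[[v1, v3], v4], v2], v5] - [[[[v1, v3], v4], v5], v2] + [[[[v1, v3], v5], v2], v4]
Normal form of the second expression: -[[[[v1, v3], v2], v5], v4] + [[[[v1, v3], v4], v2], v5] - [[[[v1, v3], v4], v5], v2] + [[[[v1, v3], v5], v2], v4]
The forms coincide; equal.

equal: each reduces to -[[[[v1, v3], v2], v5], v4] + [[[[v1, v3], v4], v2], v5] - [[[[v1, v3], v4], v5], v2] + [[[[v1, v3], v5], v2], v4]


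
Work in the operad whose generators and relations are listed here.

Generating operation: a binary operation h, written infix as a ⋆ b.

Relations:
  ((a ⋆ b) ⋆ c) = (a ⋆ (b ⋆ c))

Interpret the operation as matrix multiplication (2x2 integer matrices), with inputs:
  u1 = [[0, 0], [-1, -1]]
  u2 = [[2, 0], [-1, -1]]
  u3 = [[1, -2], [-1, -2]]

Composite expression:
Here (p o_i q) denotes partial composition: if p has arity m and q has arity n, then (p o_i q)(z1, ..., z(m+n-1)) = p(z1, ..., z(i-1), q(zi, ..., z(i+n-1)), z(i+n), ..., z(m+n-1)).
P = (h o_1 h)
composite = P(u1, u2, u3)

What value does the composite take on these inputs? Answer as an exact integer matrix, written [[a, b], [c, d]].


(u1 ⋆ u2) = [[0, 0], [-1, 1]]
((u1 ⋆ u2) ⋆ u3) = [[0, 0], [-2, 0]]

[[0, 0], [-2, 0]]


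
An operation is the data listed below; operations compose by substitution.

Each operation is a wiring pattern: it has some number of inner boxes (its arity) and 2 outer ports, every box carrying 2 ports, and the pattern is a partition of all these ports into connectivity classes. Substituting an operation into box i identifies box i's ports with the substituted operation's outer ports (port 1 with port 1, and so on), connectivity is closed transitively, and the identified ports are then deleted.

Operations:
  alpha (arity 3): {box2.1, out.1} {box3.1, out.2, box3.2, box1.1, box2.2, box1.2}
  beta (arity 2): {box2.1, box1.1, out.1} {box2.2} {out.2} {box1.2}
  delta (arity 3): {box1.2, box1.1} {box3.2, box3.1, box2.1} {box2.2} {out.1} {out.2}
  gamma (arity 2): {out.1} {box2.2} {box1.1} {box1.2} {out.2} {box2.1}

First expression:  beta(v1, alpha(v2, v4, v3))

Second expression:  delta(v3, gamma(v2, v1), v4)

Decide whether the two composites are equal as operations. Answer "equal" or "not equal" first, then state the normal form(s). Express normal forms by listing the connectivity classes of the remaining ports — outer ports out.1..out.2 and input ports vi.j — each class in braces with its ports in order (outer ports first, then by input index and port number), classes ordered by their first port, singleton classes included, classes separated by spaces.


not equal: they reduce to {out.1, v1.1, v4.1} {out.2} {v1.2} {v2.1, v2.2, v3.1, v3.2, v4.2} and {out.1} {out.2} {v1.1} {v1.2} {v2.1} {v2.2} {v3.1, v3.2} {v4.1, v4.2}

Reducing the first expression gives {out.1, v1.1, v4.1} {out.2} {v1.2} {v2.1, v2.2, v3.1, v3.2, v4.2}
Reducing the second expression gives {out.1} {out.2} {v1.1} {v1.2} {v2.1} {v2.2} {v3.1, v3.2} {v4.1, v4.2}
Different reductions; not equal.


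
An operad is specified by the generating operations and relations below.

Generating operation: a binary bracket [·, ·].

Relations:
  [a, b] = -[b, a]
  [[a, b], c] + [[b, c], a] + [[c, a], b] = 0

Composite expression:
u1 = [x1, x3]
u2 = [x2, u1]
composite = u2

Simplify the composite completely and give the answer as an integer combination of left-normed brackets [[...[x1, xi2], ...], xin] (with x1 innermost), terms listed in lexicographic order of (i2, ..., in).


Expand each bracket as ab - ba; the x1-initial words give the coefficients.
Composite bracket: [x2, [x1, x3]]
Each bracket splits as ab - ba, giving 4 signed words (2^2 = 4).
Only words starting with x1 matter:
  sign of x1x3x2 is -1, so it contributes -[[x1, x3], x2]

-[[x1, x3], x2]


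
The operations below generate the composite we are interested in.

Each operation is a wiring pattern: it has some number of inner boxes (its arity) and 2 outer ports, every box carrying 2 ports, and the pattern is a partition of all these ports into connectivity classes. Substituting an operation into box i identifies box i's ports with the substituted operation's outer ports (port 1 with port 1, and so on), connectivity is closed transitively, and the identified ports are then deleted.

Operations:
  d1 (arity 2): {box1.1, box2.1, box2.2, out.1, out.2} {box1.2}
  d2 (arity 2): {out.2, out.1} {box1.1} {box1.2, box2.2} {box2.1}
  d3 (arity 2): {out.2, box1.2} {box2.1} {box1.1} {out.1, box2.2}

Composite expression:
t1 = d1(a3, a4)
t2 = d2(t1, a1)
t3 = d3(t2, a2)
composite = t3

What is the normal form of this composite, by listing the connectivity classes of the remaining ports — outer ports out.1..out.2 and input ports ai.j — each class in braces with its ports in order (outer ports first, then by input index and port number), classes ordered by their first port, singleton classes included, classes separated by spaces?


{out.1, a2.2} {out.2} {a1.1} {a1.2, a3.1, a4.1, a4.2} {a2.1} {a3.2}

Treat the ports identified at d3 as solder joints: merge, then drop.
d1 over (a3, a4) gives {out.1, out.2, a3.1, a4.1, a4.2} {a3.2}, out.j being that stage's outer ports
d2 over (a3, a4, a1) gives {out.1, out.2} {a1.1} {a1.2, a3.1, a4.1, a4.2} {a3.2}, out.j being that stage's outer ports
d3 over (a3, a4, a1, a2) gives {out.1, a2.2} {out.2} {a1.1} {a1.2, a3.1, a4.1, a4.2} {a2.1} {a3.2}, out.j being that stage's outer ports


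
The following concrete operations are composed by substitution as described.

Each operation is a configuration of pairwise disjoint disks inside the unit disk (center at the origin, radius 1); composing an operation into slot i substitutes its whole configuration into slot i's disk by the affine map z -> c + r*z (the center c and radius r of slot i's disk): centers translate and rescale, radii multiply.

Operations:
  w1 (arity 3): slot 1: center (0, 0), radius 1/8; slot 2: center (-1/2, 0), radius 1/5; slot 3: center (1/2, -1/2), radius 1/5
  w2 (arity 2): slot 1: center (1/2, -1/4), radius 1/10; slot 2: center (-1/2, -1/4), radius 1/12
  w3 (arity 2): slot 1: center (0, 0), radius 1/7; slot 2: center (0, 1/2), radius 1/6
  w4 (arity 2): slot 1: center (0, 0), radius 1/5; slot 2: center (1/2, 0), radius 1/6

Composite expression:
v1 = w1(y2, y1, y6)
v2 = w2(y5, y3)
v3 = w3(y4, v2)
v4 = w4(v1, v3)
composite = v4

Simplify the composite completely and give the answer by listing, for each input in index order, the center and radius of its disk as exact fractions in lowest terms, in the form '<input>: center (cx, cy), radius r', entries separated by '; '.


Nesting under w4 composes maps z -> c + r*z down each y-path.
tracing y2 down its 2-map path: center (0, 0), radius 1/40
tracing y1 down its 2-map path: center (-1/10, 0), radius 1/25
tracing y6 down its 2-map path: center (1/10, -1/10), radius 1/25
tracing y4 down its 2-map path: center (1/2, 0), radius 1/42
tracing y5 down its 3-map path: center (37/72, 11/144), radius 1/360
tracing y3 down its 3-map path: center (35/72, 11/144), radius 1/432

y1: center (-1/10, 0), radius 1/25; y2: center (0, 0), radius 1/40; y3: center (35/72, 11/144), radius 1/432; y4: center (1/2, 0), radius 1/42; y5: center (37/72, 11/144), radius 1/360; y6: center (1/10, -1/10), radius 1/25


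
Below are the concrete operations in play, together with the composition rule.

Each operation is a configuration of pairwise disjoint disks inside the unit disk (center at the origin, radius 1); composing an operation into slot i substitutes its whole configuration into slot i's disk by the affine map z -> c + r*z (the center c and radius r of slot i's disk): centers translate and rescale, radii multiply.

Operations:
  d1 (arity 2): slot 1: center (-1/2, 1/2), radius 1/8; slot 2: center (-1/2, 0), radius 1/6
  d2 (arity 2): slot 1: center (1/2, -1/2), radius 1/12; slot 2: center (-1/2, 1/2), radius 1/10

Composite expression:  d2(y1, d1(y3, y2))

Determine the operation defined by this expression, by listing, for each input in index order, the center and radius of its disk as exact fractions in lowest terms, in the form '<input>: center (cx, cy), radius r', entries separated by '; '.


y1: center (1/2, -1/2), radius 1/12; y2: center (-11/20, 1/2), radius 1/60; y3: center (-11/20, 11/20), radius 1/80


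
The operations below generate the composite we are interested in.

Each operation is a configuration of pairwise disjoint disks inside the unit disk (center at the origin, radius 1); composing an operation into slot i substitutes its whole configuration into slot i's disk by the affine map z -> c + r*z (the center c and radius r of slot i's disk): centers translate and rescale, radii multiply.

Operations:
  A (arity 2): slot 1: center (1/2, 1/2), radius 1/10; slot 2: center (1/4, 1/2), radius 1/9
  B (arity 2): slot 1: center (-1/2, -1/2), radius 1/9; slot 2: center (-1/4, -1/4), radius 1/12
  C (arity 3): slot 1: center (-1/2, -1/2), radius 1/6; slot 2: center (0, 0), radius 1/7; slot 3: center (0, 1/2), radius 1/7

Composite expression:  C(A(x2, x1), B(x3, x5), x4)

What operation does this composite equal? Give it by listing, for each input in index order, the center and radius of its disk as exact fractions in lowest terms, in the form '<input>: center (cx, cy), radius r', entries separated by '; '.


x1: center (-11/24, -5/12), radius 1/54; x2: center (-5/12, -5/12), radius 1/60; x3: center (-1/14, -1/14), radius 1/63; x4: center (0, 1/2), radius 1/7; x5: center (-1/28, -1/28), radius 1/84

Nesting under C composes maps z -> c + r*z down each x-path.
for x2, the 2-step affine chain lands on center (-5/12, -5/12), radius 1/60
for x1, the 2-step affine chain lands on center (-11/24, -5/12), radius 1/54
for x3, the 2-step affine chain lands on center (-1/14, -1/14), radius 1/63
for x5, the 2-step affine chain lands on center (-1/28, -1/28), radius 1/84
for x4, the 1-step affine chain lands on center (0, 1/2), radius 1/7


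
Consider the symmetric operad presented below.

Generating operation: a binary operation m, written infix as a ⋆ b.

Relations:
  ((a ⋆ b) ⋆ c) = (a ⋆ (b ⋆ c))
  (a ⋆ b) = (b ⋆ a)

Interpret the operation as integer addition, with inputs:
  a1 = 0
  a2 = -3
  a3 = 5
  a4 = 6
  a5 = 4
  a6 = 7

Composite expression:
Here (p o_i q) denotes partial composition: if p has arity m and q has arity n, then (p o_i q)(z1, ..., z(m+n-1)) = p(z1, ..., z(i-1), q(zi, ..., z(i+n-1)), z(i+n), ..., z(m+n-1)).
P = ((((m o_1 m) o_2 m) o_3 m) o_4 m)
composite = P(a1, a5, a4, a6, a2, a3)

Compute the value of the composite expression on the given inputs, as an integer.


19


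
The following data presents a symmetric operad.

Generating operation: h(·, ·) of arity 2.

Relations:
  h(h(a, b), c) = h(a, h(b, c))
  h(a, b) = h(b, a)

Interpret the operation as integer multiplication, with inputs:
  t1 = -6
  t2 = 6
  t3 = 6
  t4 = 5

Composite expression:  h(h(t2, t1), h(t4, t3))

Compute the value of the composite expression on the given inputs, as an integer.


-1080

h(t2, t1) = -36
h(t4, t3) = 30
h(h(t2, t1), h(t4, t3)) = -1080


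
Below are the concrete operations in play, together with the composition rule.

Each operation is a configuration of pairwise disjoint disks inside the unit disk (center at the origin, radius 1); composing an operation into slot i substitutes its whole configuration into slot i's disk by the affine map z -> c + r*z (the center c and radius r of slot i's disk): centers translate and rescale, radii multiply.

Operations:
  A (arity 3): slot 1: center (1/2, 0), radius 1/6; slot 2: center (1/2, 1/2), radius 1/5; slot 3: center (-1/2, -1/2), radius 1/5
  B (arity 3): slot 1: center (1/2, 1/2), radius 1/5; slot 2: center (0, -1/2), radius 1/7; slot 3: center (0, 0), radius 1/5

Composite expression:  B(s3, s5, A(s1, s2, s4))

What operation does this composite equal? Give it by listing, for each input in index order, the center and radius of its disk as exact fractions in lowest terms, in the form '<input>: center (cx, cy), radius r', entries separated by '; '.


s1: center (1/10, 0), radius 1/30; s2: center (1/10, 1/10), radius 1/25; s3: center (1/2, 1/2), radius 1/5; s4: center (-1/10, -1/10), radius 1/25; s5: center (0, -1/2), radius 1/7

Below B, radii multiply path by path; the s-disk centers shift.
s3: after 1 affine step, its disk has center (1/2, 1/2), radius 1/5
s5: after 1 affine step, its disk has center (0, -1/2), radius 1/7
s1: after 2 affine steps, its disk has center (1/10, 0), radius 1/30
s2: after 2 affine steps, its disk has center (1/10, 1/10), radius 1/25
s4: after 2 affine steps, its disk has center (-1/10, -1/10), radius 1/25
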